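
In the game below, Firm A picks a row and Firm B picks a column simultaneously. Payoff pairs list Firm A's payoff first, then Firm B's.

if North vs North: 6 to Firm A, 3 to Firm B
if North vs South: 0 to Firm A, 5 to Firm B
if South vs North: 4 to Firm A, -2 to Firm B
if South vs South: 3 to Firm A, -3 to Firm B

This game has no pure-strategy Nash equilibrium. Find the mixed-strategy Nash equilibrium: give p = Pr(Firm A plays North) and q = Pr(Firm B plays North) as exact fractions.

Each player's mixing probability is pinned down by making the *other* player indifferent.
Firm B indifferent between North and South: p·3 + (1−p)·(-2) = p·5 + (1−p)·(-3) ⟹ (-2) + 5p = (-3) + 8p ⟹ p = 1/3.
Firm A indifferent between North and South: q·6 + (1−q)·0 = q·4 + (1−q)·3 ⟹ 0 + 6q = 3 + 1q ⟹ q = 3/5.

p = 1/3, q = 3/5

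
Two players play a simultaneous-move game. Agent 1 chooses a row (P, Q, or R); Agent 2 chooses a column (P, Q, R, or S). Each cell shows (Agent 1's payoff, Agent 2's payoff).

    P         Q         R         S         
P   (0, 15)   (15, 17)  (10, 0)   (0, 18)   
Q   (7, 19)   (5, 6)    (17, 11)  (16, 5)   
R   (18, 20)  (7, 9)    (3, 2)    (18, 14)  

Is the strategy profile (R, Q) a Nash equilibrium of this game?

No

Holding Agent 2 at Q: Agent 1 gets 7 from R but could get 15 by switching to P. Agent 1 has a profitable deviation.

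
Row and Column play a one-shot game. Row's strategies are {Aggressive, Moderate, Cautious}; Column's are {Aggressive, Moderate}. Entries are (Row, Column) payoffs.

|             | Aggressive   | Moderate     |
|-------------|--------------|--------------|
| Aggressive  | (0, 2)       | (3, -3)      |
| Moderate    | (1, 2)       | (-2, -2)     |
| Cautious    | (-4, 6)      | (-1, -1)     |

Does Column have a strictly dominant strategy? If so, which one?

Aggressive

Check whether one of Column's strategies beats all alternatives regardless of what the opponent does.
Aggressive strictly dominates: vs Aggressive: 2 > -3; vs Moderate: 2 > -2; vs Cautious: 6 > -1.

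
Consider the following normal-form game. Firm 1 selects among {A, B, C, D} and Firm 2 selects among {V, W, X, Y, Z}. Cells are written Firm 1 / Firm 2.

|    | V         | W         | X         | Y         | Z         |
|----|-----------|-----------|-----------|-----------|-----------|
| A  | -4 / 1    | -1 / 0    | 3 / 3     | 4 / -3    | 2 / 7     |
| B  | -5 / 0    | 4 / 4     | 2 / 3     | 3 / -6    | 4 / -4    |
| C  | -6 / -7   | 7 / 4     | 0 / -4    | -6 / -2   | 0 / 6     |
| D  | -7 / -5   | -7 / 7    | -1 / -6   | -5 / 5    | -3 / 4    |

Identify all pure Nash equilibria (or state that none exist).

A profile is a Nash equilibrium when each player is best-responding to the other.
Firm 1's best responses — vs V: A (payoff -4); vs W: C (payoff 7); vs X: A (payoff 3); vs Y: A (payoff 4); vs Z: B (payoff 4).
Firm 2's best responses — vs A: Z (payoff 7); vs B: W (payoff 4); vs C: Z (payoff 6); vs D: W (payoff 7).
No cell has both players best-responding. For instance, Firm 1's best reply to Y is A, but against A Firm 2 prefers Z over Y.

None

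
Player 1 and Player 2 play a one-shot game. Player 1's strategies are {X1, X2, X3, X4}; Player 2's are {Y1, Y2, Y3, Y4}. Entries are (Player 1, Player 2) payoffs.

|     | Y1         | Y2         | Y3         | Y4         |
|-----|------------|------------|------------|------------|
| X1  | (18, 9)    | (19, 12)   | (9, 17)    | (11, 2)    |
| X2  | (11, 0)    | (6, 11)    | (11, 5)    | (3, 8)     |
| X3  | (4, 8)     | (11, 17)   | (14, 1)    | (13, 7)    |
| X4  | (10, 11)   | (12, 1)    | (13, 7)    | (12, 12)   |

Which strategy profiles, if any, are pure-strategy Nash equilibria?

Find each player's best response to every opponent strategy; NE are the intersections.
Player 1's best responses — vs Y1: X1 (payoff 18); vs Y2: X1 (payoff 19); vs Y3: X3 (payoff 14); vs Y4: X3 (payoff 13).
Player 2's best responses — vs X1: Y3 (payoff 17); vs X2: Y2 (payoff 11); vs X3: Y2 (payoff 17); vs X4: Y4 (payoff 12).
No cell has both players best-responding. For instance, Player 1's best reply to Y3 is X3, but against X3 Player 2 prefers Y2 over Y3.

No pure-strategy Nash equilibrium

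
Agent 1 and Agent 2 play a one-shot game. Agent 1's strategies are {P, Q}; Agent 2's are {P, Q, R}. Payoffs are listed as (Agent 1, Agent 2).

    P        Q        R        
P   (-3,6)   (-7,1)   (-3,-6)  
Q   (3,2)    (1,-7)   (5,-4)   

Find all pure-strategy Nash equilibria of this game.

(Q, P)

Find each player's best response to every opponent strategy; NE are the intersections.
Agent 1's best responses — vs P: Q (payoff 3); vs Q: Q (payoff 1); vs R: Q (payoff 5).
Agent 2's best responses — vs P: P (payoff 6); vs Q: P (payoff 2).
The only mutual best response is (Q, P); neither player gains by switching there.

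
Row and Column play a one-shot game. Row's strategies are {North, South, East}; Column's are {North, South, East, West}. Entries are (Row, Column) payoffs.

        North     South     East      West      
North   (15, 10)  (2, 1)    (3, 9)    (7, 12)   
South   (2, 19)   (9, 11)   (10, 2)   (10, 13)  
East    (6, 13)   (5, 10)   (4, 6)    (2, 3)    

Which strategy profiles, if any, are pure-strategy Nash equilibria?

No pure-strategy Nash equilibrium

A profile is a Nash equilibrium when each player is best-responding to the other.
Row's best responses — vs North: North (payoff 15); vs South: South (payoff 9); vs East: South (payoff 10); vs West: South (payoff 10).
Column's best responses — vs North: West (payoff 12); vs South: North (payoff 19); vs East: North (payoff 13).
No cell has both players best-responding. For instance, Row's best reply to South is South, but against South Column prefers North over South.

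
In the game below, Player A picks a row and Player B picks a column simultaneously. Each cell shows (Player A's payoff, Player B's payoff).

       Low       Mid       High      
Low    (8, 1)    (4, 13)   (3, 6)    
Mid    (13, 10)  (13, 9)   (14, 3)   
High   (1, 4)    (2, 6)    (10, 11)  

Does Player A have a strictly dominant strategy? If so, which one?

Mid

A strategy is strictly dominant if it gives Player A a strictly higher payoff than every other strategy, against every choice by the opponent.
Mid strictly dominates: vs Low: 13 > each of {8, 1}; vs Mid: 13 > each of {4, 2}; vs High: 14 > each of {3, 10}.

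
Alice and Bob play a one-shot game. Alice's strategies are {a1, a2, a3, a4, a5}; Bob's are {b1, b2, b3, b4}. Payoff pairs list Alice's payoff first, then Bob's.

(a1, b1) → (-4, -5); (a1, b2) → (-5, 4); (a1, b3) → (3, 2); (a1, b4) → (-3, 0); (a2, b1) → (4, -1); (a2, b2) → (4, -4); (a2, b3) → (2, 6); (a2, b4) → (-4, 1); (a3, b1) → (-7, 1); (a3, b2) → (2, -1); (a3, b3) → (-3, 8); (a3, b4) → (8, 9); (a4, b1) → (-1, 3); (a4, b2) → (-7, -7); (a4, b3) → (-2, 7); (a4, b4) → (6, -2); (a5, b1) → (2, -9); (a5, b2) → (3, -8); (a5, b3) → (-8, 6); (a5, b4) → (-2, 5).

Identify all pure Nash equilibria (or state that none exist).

Find each player's best response to every opponent strategy; NE are the intersections.
Alice's best responses — vs b1: a2 (payoff 4); vs b2: a2 (payoff 4); vs b3: a1 (payoff 3); vs b4: a3 (payoff 8).
Bob's best responses — vs a1: b2 (payoff 4); vs a2: b3 (payoff 6); vs a3: b4 (payoff 9); vs a4: b3 (payoff 7); vs a5: b3 (payoff 6).
The only mutual best response is (a3, b4); neither player gains by switching there.

(a3, b4)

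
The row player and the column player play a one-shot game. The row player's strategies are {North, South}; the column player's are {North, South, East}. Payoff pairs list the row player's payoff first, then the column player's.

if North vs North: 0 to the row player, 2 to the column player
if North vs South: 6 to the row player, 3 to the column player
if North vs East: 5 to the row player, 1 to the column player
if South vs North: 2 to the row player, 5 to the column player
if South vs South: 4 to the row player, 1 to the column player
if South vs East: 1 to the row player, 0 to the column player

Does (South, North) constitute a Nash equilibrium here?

Holding the column player at North: the row player gets 2 from South, versus 0 from North. No profitable deviation for the row player.
Holding the row player at South: the column player gets 5 from North, versus 1 from South, 0 from East. No profitable deviation for the column player either.

Yes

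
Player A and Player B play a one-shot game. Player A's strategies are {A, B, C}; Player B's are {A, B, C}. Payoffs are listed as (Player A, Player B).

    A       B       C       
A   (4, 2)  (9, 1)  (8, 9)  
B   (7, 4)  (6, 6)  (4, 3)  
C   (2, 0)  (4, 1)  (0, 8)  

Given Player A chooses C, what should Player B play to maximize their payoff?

C

With Player A fixed at C, Player B's payoffs are: A → 0, B → 1, C → 8.
The maximum is 8, achieved by C.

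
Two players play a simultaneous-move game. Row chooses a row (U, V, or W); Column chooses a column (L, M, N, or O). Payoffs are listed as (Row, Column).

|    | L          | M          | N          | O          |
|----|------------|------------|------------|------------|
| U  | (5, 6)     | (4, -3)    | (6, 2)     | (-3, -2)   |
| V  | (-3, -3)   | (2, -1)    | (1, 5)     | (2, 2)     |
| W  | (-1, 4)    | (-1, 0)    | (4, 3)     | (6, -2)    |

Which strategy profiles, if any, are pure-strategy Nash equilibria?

(U, L)

Check mutual best responses: a cell is a NE iff neither player can gain by unilaterally deviating.
Row's best responses — vs L: U (payoff 5); vs M: U (payoff 4); vs N: U (payoff 6); vs O: W (payoff 6).
Column's best responses — vs U: L (payoff 6); vs V: N (payoff 5); vs W: L (payoff 4).
The only mutual best response is (U, L); neither player gains by switching there.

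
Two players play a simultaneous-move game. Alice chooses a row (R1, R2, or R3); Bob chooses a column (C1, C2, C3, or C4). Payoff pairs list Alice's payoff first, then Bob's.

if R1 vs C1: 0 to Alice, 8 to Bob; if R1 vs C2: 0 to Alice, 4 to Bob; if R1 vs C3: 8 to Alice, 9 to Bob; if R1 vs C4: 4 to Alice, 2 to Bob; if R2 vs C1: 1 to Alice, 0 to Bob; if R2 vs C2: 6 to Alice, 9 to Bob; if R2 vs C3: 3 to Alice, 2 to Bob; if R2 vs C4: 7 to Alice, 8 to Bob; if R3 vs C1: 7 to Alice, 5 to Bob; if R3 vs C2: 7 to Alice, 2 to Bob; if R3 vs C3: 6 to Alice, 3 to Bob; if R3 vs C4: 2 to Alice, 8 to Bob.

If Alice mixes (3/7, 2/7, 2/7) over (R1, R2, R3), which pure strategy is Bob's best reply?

Compute Bob's expected payoff from each pure strategy against the given mix.
C1: (3/7)·8 + (2/7)·0 + (2/7)·5 = 34/7
C2: (3/7)·4 + (2/7)·9 + (2/7)·2 = 34/7
C3: (3/7)·9 + (2/7)·2 + (2/7)·3 = 37/7
C4: (3/7)·2 + (2/7)·8 + (2/7)·8 = 38/7
Highest expected payoff is 38/7, from C4.

C4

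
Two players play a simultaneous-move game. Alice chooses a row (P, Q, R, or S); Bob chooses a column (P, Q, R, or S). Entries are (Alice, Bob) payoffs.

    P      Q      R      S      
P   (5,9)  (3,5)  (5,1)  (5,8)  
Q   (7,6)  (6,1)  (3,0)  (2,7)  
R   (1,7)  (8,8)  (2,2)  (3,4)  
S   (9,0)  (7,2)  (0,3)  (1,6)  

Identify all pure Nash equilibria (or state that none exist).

Find each player's best response to every opponent strategy; NE are the intersections.
Alice's best responses — vs P: S (payoff 9); vs Q: R (payoff 8); vs R: P (payoff 5); vs S: P (payoff 5).
Bob's best responses — vs P: P (payoff 9); vs Q: S (payoff 7); vs R: Q (payoff 8); vs S: S (payoff 6).
The only mutual best response is (R, Q); neither player gains by switching there.

(R, Q)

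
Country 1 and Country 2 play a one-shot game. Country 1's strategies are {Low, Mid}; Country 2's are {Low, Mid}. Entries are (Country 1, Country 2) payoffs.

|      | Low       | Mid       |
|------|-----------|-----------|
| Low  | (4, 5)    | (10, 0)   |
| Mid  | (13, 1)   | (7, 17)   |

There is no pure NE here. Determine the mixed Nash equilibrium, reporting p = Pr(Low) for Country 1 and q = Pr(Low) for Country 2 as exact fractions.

p = 16/21, q = 1/4

In a mixed NE each player is indifferent between their pure strategies, so the opponent's mix sets the indifference.
Country 2 indifferent between Low and Mid: p·5 + (1−p)·1 = p·0 + (1−p)·17 ⟹ 1 + 4p = 17 + (-17)p ⟹ p = 16/21.
Country 1 indifferent between Low and Mid: q·4 + (1−q)·10 = q·13 + (1−q)·7 ⟹ 10 + (-6)q = 7 + 6q ⟹ q = 1/4.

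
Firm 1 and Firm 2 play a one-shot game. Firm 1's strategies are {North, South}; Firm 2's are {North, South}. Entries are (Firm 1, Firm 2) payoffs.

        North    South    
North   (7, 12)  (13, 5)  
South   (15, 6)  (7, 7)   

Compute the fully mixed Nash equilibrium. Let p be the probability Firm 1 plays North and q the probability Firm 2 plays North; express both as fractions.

Each player's mixing probability is pinned down by making the *other* player indifferent.
Firm 2 indifferent between North and South: p·12 + (1−p)·6 = p·5 + (1−p)·7 ⟹ 6 + 6p = 7 + (-2)p ⟹ p = 1/8.
Firm 1 indifferent between North and South: q·7 + (1−q)·13 = q·15 + (1−q)·7 ⟹ 13 + (-6)q = 7 + 8q ⟹ q = 3/7.

p = 1/8, q = 3/7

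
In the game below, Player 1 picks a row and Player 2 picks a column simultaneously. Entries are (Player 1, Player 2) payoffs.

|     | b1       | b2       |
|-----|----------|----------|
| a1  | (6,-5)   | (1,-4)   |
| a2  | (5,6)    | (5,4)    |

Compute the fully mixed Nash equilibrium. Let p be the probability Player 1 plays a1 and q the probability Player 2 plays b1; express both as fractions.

In a mixed NE each player is indifferent between their pure strategies, so the opponent's mix sets the indifference.
Player 2 indifferent between b1 and b2: p·(-5) + (1−p)·6 = p·(-4) + (1−p)·4 ⟹ 6 + (-11)p = 4 + (-8)p ⟹ p = 2/3.
Player 1 indifferent between a1 and a2: q·6 + (1−q)·1 = q·5 + (1−q)·5 ⟹ 1 + 5q = 5 + 0q ⟹ q = 4/5.

p = 2/3, q = 4/5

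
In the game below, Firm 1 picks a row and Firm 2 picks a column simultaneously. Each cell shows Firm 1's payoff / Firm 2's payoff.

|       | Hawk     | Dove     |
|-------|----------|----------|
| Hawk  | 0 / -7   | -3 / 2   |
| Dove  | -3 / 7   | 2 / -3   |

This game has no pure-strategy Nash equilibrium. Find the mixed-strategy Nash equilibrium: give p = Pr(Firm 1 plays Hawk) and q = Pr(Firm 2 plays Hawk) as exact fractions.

p = 10/19, q = 5/8

In a mixed NE each player is indifferent between their pure strategies, so the opponent's mix sets the indifference.
Firm 2 indifferent between Hawk and Dove: p·(-7) + (1−p)·7 = p·2 + (1−p)·(-3) ⟹ 7 + (-14)p = (-3) + 5p ⟹ p = 10/19.
Firm 1 indifferent between Hawk and Dove: q·0 + (1−q)·(-3) = q·(-3) + (1−q)·2 ⟹ (-3) + 3q = 2 + (-5)q ⟹ q = 5/8.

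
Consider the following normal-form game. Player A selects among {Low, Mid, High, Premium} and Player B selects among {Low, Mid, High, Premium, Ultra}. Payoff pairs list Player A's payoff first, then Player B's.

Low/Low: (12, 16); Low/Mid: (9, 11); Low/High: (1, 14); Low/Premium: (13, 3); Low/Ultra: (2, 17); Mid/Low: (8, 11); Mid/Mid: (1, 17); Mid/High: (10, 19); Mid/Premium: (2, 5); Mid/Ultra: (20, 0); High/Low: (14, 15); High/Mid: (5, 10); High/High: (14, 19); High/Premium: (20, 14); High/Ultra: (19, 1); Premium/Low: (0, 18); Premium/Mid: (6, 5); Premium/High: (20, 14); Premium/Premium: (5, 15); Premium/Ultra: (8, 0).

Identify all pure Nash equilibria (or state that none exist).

None

A profile is a Nash equilibrium when each player is best-responding to the other.
Player A's best responses — vs Low: High (payoff 14); vs Mid: Low (payoff 9); vs High: Premium (payoff 20); vs Premium: High (payoff 20); vs Ultra: Mid (payoff 20).
Player B's best responses — vs Low: Ultra (payoff 17); vs Mid: High (payoff 19); vs High: High (payoff 19); vs Premium: Low (payoff 18).
No cell has both players best-responding. For instance, Player A's best reply to Low is High, but against High Player B prefers High over Low.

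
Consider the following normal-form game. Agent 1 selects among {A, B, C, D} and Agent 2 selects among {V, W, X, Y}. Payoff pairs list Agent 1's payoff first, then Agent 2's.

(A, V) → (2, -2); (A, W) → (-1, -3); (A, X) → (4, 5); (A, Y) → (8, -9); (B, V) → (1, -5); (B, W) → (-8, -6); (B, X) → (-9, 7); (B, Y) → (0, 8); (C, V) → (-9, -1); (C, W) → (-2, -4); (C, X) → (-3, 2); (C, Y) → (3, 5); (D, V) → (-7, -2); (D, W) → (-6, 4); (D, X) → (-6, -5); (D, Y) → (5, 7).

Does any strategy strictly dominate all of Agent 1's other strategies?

A

Check whether one of Agent 1's strategies beats all alternatives regardless of what the opponent does.
A strictly dominates: vs V: 2 > each of {1, -9, -7}; vs W: -1 > each of {-8, -2, -6}; vs X: 4 > each of {-9, -3, -6}; vs Y: 8 > each of {0, 3, 5}.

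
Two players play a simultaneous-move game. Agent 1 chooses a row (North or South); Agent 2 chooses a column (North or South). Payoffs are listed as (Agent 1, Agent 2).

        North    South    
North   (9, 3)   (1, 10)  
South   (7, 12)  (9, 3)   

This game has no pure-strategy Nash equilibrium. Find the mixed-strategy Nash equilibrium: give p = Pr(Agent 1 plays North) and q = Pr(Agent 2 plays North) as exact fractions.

In a mixed NE each player is indifferent between their pure strategies, so the opponent's mix sets the indifference.
Agent 2 indifferent between North and South: p·3 + (1−p)·12 = p·10 + (1−p)·3 ⟹ 12 + (-9)p = 3 + 7p ⟹ p = 9/16.
Agent 1 indifferent between North and South: q·9 + (1−q)·1 = q·7 + (1−q)·9 ⟹ 1 + 8q = 9 + (-2)q ⟹ q = 4/5.

p = 9/16, q = 4/5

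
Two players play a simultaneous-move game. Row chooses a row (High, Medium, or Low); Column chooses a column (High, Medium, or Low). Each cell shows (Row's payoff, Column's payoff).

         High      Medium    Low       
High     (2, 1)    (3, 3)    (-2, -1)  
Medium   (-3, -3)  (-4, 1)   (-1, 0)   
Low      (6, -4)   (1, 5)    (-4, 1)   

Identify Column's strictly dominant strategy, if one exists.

Check whether one of Column's strategies beats all alternatives regardless of what the opponent does.
Medium strictly dominates: vs High: 3 > each of {1, -1}; vs Medium: 1 > each of {-3, 0}; vs Low: 5 > each of {-4, 1}.

Medium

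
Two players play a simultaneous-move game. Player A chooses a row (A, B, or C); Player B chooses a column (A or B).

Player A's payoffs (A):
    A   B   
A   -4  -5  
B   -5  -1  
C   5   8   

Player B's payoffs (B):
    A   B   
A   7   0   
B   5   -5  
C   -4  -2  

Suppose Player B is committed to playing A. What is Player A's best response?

With Player B fixed at A, Player A's payoffs are: A → -4, B → -5, C → 5.
The maximum is 5, achieved by C.

C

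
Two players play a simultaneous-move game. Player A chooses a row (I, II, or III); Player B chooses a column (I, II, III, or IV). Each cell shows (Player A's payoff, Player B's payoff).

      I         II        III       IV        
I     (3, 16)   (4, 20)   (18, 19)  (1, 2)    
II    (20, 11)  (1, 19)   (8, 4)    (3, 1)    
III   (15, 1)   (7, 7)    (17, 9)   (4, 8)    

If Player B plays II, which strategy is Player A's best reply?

With Player B fixed at II, Player A's payoffs are: I → 4, II → 1, III → 7.
The maximum is 7, achieved by III.

III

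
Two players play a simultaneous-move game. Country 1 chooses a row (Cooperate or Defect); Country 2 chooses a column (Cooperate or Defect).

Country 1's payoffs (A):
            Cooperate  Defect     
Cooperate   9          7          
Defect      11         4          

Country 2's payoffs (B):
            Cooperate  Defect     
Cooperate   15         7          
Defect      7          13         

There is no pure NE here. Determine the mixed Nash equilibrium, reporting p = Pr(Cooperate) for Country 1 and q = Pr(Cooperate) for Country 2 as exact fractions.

p = 3/7, q = 3/5

In a mixed NE each player is indifferent between their pure strategies, so the opponent's mix sets the indifference.
Country 2 indifferent between Cooperate and Defect: p·15 + (1−p)·7 = p·7 + (1−p)·13 ⟹ 7 + 8p = 13 + (-6)p ⟹ p = 3/7.
Country 1 indifferent between Cooperate and Defect: q·9 + (1−q)·7 = q·11 + (1−q)·4 ⟹ 7 + 2q = 4 + 7q ⟹ q = 3/5.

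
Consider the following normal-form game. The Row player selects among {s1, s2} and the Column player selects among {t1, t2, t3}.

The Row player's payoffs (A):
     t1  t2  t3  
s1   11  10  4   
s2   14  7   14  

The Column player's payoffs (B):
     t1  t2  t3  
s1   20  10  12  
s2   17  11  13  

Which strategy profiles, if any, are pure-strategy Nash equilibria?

Find each player's best response to every opponent strategy; NE are the intersections.
The Row player's best responses — vs t1: s2 (payoff 14); vs t2: s1 (payoff 10); vs t3: s2 (payoff 14).
The Column player's best responses — vs s1: t1 (payoff 20); vs s2: t1 (payoff 17).
The only mutual best response is (s2, t1); neither player gains by switching there.

(s2, t1)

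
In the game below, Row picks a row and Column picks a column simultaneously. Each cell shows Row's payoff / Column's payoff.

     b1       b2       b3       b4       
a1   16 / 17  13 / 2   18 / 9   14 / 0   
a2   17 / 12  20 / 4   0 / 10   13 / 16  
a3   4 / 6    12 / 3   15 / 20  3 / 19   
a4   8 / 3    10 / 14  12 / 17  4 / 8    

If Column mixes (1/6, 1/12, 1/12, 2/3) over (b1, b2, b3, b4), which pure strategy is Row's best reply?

Compute Row's expected payoff from each pure strategy against the given mix.
a1: (1/6)·16 + (1/12)·13 + (1/12)·18 + (2/3)·14 = 175/12
a2: (1/6)·17 + (1/12)·20 + (1/12)·0 + (2/3)·13 = 79/6
a3: (1/6)·4 + (1/12)·12 + (1/12)·15 + (2/3)·3 = 59/12
a4: (1/6)·8 + (1/12)·10 + (1/12)·12 + (2/3)·4 = 35/6
Highest expected payoff is 175/12, from a1.

a1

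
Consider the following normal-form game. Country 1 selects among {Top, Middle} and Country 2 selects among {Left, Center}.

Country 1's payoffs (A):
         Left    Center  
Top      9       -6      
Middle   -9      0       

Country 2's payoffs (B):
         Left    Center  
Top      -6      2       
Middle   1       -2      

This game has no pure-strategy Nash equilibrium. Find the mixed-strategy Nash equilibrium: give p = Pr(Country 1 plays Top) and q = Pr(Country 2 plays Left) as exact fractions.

p = 3/11, q = 1/4

Each player's mixing probability is pinned down by making the *other* player indifferent.
Country 2 indifferent between Left and Center: p·(-6) + (1−p)·1 = p·2 + (1−p)·(-2) ⟹ 1 + (-7)p = (-2) + 4p ⟹ p = 3/11.
Country 1 indifferent between Top and Middle: q·9 + (1−q)·(-6) = q·(-9) + (1−q)·0 ⟹ (-6) + 15q = 0 + (-9)q ⟹ q = 1/4.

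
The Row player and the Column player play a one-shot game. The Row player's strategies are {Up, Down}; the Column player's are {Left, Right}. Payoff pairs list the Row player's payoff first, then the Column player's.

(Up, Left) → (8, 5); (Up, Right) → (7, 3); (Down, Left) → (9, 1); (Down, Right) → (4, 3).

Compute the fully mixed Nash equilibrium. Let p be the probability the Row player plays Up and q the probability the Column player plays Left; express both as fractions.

p = 1/2, q = 3/4

In a mixed NE each player is indifferent between their pure strategies, so the opponent's mix sets the indifference.
The Column player indifferent between Left and Right: p·5 + (1−p)·1 = p·3 + (1−p)·3 ⟹ 1 + 4p = 3 + 0p ⟹ p = 1/2.
The Row player indifferent between Up and Down: q·8 + (1−q)·7 = q·9 + (1−q)·4 ⟹ 7 + 1q = 4 + 5q ⟹ q = 3/4.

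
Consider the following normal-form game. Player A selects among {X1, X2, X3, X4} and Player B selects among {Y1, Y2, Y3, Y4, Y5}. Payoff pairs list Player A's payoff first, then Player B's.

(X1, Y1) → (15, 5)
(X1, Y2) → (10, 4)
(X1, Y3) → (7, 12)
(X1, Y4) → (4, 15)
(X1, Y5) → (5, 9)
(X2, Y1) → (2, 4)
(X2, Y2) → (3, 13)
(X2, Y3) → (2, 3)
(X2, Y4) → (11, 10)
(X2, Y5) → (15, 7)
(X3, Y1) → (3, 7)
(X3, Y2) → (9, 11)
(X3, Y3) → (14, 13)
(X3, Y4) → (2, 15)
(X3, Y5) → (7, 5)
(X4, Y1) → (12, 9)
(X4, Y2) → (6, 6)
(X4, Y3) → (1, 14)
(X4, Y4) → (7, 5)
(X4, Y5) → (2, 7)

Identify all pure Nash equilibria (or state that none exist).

Check mutual best responses: a cell is a NE iff neither player can gain by unilaterally deviating.
Player A's best responses — vs Y1: X1 (payoff 15); vs Y2: X1 (payoff 10); vs Y3: X3 (payoff 14); vs Y4: X2 (payoff 11); vs Y5: X2 (payoff 15).
Player B's best responses — vs X1: Y4 (payoff 15); vs X2: Y2 (payoff 13); vs X3: Y4 (payoff 15); vs X4: Y3 (payoff 14).
No cell has both players best-responding. For instance, Player A's best reply to Y4 is X2, but against X2 Player B prefers Y2 over Y4.

No pure-strategy Nash equilibrium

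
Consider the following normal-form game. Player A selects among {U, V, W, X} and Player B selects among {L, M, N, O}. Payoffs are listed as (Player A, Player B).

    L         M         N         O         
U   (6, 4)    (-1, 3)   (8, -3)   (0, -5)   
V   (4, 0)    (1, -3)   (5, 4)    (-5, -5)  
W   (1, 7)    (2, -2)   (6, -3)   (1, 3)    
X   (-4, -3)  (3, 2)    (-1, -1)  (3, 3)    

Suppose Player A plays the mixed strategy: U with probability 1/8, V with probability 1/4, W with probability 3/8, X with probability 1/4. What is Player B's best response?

Compute Player B's expected payoff from each pure strategy against the given mix.
L: (1/8)·4 + (1/4)·0 + (3/8)·7 + (1/4)·(-3) = 19/8
M: (1/8)·3 + (1/4)·(-3) + (3/8)·(-2) + (1/4)·2 = -5/8
N: (1/8)·(-3) + (1/4)·4 + (3/8)·(-3) + (1/4)·(-1) = -3/4
O: (1/8)·(-5) + (1/4)·(-5) + (3/8)·3 + (1/4)·3 = 0
Highest expected payoff is 19/8, from L.

L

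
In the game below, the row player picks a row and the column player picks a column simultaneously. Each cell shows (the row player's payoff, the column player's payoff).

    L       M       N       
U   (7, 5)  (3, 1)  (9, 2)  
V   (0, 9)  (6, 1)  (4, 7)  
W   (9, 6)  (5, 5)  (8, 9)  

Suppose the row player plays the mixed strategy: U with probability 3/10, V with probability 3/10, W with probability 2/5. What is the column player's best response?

Compute the column player's expected payoff from each pure strategy against the given mix.
L: (3/10)·5 + (3/10)·9 + (2/5)·6 = 33/5
M: (3/10)·1 + (3/10)·1 + (2/5)·5 = 13/5
N: (3/10)·2 + (3/10)·7 + (2/5)·9 = 63/10
Highest expected payoff is 33/5, from L.

L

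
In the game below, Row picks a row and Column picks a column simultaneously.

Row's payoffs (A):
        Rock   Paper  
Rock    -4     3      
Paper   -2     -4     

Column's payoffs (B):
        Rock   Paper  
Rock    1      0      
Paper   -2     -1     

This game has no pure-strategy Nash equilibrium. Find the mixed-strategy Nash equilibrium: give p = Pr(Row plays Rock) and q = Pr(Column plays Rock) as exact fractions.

p = 1/2, q = 7/9

Each player's mixing probability is pinned down by making the *other* player indifferent.
Column indifferent between Rock and Paper: p·1 + (1−p)·(-2) = p·0 + (1−p)·(-1) ⟹ (-2) + 3p = (-1) + 1p ⟹ p = 1/2.
Row indifferent between Rock and Paper: q·(-4) + (1−q)·3 = q·(-2) + (1−q)·(-4) ⟹ 3 + (-7)q = (-4) + 2q ⟹ q = 7/9.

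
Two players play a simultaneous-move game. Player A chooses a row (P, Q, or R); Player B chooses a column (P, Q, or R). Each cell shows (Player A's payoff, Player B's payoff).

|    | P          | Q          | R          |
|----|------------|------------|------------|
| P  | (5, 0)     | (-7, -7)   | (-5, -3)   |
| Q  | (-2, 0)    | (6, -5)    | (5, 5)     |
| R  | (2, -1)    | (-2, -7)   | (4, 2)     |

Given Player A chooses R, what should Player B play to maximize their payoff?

With Player A fixed at R, Player B's payoffs are: P → -1, Q → -7, R → 2.
The maximum is 2, achieved by R.

R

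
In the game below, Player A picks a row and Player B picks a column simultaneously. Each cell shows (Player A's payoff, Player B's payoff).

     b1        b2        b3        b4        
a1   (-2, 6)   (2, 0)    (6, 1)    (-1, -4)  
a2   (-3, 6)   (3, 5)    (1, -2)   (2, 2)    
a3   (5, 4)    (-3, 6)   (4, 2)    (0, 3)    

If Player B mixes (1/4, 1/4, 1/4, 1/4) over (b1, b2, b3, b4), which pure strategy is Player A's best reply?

Compute Player A's expected payoff from each pure strategy against the given mix.
a1: (1/4)·(-2) + (1/4)·2 + (1/4)·6 + (1/4)·(-1) = 5/4
a2: (1/4)·(-3) + (1/4)·3 + (1/4)·1 + (1/4)·2 = 3/4
a3: (1/4)·5 + (1/4)·(-3) + (1/4)·4 + (1/4)·0 = 3/2
Highest expected payoff is 3/2, from a3.

a3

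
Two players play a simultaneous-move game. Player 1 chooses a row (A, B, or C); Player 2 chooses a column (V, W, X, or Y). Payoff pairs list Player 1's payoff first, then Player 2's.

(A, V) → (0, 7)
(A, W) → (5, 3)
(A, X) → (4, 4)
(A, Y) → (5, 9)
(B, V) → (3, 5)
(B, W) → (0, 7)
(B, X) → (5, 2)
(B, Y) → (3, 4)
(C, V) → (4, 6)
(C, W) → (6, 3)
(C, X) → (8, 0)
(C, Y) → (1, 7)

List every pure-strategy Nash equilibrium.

Find each player's best response to every opponent strategy; NE are the intersections.
Player 1's best responses — vs V: C (payoff 4); vs W: C (payoff 6); vs X: C (payoff 8); vs Y: A (payoff 5).
Player 2's best responses — vs A: Y (payoff 9); vs B: W (payoff 7); vs C: Y (payoff 7).
The only mutual best response is (A, Y); neither player gains by switching there.

(A, Y)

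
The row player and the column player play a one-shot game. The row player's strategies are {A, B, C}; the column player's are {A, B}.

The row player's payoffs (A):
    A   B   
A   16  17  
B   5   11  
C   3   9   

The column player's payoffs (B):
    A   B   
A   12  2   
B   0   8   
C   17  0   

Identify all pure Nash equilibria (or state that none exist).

A profile is a Nash equilibrium when each player is best-responding to the other.
The row player's best responses — vs A: A (payoff 16); vs B: A (payoff 17).
The column player's best responses — vs A: A (payoff 12); vs B: B (payoff 8); vs C: A (payoff 17).
The only mutual best response is (A, A); neither player gains by switching there.

(A, A)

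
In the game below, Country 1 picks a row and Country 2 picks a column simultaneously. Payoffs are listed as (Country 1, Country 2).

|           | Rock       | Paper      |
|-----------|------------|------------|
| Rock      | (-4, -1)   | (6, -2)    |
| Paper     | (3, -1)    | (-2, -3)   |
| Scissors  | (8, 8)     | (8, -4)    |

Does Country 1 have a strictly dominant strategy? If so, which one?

Scissors

Check whether one of Country 1's strategies beats all alternatives regardless of what the opponent does.
Scissors strictly dominates: vs Rock: 8 > each of {-4, 3}; vs Paper: 8 > each of {6, -2}.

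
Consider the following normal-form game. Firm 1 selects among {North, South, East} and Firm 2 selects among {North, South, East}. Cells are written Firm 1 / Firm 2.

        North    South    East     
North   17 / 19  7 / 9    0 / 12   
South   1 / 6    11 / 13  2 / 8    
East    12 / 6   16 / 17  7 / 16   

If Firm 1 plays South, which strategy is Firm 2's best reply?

South

With Firm 1 fixed at South, Firm 2's payoffs are: North → 6, South → 13, East → 8.
The maximum is 13, achieved by South.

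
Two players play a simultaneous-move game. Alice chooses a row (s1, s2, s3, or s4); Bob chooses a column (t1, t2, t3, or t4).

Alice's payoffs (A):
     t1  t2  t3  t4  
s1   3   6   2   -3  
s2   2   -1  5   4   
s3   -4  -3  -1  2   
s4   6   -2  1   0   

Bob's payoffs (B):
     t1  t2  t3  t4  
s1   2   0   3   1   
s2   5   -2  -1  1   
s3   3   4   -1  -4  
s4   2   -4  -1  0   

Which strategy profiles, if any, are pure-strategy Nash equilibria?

A profile is a Nash equilibrium when each player is best-responding to the other.
Alice's best responses — vs t1: s4 (payoff 6); vs t2: s1 (payoff 6); vs t3: s2 (payoff 5); vs t4: s2 (payoff 4).
Bob's best responses — vs s1: t3 (payoff 3); vs s2: t1 (payoff 5); vs s3: t2 (payoff 4); vs s4: t1 (payoff 2).
The only mutual best response is (s4, t1); neither player gains by switching there.

(s4, t1)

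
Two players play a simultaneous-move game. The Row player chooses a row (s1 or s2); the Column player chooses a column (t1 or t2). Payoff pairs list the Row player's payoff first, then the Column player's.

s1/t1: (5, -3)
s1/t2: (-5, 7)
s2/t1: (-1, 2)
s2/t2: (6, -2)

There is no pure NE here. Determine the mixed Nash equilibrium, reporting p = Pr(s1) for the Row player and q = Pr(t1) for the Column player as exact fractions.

Each player's mixing probability is pinned down by making the *other* player indifferent.
The Column player indifferent between t1 and t2: p·(-3) + (1−p)·2 = p·7 + (1−p)·(-2) ⟹ 2 + (-5)p = (-2) + 9p ⟹ p = 2/7.
The Row player indifferent between s1 and s2: q·5 + (1−q)·(-5) = q·(-1) + (1−q)·6 ⟹ (-5) + 10q = 6 + (-7)q ⟹ q = 11/17.

p = 2/7, q = 11/17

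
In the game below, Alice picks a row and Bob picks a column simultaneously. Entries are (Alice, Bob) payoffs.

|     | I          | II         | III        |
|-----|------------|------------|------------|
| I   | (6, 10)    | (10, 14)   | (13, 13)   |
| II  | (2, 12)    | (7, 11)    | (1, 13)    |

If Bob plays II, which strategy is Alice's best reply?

With Bob fixed at II, Alice's payoffs are: I → 10, II → 7.
The maximum is 10, achieved by I.

I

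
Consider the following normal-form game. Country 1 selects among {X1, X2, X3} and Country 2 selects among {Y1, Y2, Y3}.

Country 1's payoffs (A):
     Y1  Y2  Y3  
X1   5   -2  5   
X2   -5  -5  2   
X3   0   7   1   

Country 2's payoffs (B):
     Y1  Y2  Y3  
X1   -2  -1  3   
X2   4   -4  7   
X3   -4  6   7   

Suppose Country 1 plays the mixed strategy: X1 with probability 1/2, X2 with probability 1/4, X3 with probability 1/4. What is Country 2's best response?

Country 2's best reply maximizes expected payoff against the mix.
Y1: (1/2)·(-2) + (1/4)·4 + (1/4)·(-4) = -1
Y2: (1/2)·(-1) + (1/4)·(-4) + (1/4)·6 = 0
Y3: (1/2)·3 + (1/4)·7 + (1/4)·7 = 5
Highest expected payoff is 5, from Y3.

Y3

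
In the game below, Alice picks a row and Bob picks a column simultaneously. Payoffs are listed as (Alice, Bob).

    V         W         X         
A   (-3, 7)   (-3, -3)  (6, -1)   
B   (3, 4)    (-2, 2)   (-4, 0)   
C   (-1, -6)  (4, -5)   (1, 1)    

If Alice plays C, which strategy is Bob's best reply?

X

With Alice fixed at C, Bob's payoffs are: V → -6, W → -5, X → 1.
The maximum is 1, achieved by X.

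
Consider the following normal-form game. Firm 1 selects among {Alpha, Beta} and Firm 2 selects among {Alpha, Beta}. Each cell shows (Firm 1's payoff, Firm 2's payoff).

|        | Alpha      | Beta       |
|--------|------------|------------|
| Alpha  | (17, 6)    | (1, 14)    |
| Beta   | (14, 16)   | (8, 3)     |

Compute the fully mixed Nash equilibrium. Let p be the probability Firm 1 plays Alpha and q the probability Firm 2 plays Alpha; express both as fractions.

p = 13/21, q = 7/10

In a mixed NE each player is indifferent between their pure strategies, so the opponent's mix sets the indifference.
Firm 2 indifferent between Alpha and Beta: p·6 + (1−p)·16 = p·14 + (1−p)·3 ⟹ 16 + (-10)p = 3 + 11p ⟹ p = 13/21.
Firm 1 indifferent between Alpha and Beta: q·17 + (1−q)·1 = q·14 + (1−q)·8 ⟹ 1 + 16q = 8 + 6q ⟹ q = 7/10.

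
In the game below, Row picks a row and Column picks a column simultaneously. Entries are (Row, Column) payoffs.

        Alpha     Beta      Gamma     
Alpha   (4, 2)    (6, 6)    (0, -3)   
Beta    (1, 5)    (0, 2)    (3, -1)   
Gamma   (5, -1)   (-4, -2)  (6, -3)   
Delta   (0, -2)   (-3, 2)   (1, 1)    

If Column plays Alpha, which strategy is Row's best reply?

With Column fixed at Alpha, Row's payoffs are: Alpha → 4, Beta → 1, Gamma → 5, Delta → 0.
The maximum is 5, achieved by Gamma.

Gamma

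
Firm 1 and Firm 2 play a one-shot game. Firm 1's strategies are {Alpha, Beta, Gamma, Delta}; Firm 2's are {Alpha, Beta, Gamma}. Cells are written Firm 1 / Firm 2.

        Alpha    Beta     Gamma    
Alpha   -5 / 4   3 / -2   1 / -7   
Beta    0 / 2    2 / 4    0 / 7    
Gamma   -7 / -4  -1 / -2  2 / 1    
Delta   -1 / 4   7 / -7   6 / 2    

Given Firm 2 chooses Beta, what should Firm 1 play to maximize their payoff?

Delta

With Firm 2 fixed at Beta, Firm 1's payoffs are: Alpha → 3, Beta → 2, Gamma → -1, Delta → 7.
The maximum is 7, achieved by Delta.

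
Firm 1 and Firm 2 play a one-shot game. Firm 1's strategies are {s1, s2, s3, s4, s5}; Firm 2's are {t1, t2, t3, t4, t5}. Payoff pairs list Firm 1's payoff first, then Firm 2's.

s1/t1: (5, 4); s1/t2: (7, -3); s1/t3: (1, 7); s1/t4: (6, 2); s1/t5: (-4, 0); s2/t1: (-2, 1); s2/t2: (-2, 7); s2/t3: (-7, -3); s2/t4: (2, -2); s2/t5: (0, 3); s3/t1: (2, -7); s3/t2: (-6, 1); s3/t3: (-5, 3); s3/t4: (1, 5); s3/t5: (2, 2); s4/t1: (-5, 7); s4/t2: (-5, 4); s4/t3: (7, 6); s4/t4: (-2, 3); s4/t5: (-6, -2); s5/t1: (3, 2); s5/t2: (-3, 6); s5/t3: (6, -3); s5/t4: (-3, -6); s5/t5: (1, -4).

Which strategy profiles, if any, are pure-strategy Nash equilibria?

Find each player's best response to every opponent strategy; NE are the intersections.
Firm 1's best responses — vs t1: s1 (payoff 5); vs t2: s1 (payoff 7); vs t3: s4 (payoff 7); vs t4: s1 (payoff 6); vs t5: s3 (payoff 2).
Firm 2's best responses — vs s1: t3 (payoff 7); vs s2: t2 (payoff 7); vs s3: t4 (payoff 5); vs s4: t1 (payoff 7); vs s5: t2 (payoff 6).
No cell has both players best-responding. For instance, Firm 1's best reply to t1 is s1, but against s1 Firm 2 prefers t3 over t1.

No pure-strategy Nash equilibrium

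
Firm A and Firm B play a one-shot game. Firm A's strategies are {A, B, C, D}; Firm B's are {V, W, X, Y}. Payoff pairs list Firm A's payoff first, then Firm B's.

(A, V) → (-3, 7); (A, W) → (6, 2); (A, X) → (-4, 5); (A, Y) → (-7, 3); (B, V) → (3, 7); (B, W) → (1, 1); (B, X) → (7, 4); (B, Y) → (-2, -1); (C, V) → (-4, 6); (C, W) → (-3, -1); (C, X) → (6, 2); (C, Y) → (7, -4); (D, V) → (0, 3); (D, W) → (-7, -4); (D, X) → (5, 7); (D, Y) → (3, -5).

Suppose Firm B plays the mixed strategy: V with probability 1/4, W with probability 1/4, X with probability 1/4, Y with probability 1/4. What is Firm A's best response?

B

Firm A's best reply maximizes expected payoff against the mix.
A: (1/4)·(-3) + (1/4)·6 + (1/4)·(-4) + (1/4)·(-7) = -2
B: (1/4)·3 + (1/4)·1 + (1/4)·7 + (1/4)·(-2) = 9/4
C: (1/4)·(-4) + (1/4)·(-3) + (1/4)·6 + (1/4)·7 = 3/2
D: (1/4)·0 + (1/4)·(-7) + (1/4)·5 + (1/4)·3 = 1/4
Highest expected payoff is 9/4, from B.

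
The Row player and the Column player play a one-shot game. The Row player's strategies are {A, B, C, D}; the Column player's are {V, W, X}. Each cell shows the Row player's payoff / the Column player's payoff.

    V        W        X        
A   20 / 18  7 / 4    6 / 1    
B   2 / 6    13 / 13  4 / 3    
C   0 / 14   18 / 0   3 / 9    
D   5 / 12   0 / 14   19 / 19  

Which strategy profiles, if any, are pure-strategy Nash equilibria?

Find each player's best response to every opponent strategy; NE are the intersections.
The Row player's best responses — vs V: A (payoff 20); vs W: C (payoff 18); vs X: D (payoff 19).
The Column player's best responses — vs A: V (payoff 18); vs B: W (payoff 13); vs C: V (payoff 14); vs D: X (payoff 19).
Mutual best responses occur at (A, V) and (D, X); at each, neither player gains by switching.

(A, V) and (D, X)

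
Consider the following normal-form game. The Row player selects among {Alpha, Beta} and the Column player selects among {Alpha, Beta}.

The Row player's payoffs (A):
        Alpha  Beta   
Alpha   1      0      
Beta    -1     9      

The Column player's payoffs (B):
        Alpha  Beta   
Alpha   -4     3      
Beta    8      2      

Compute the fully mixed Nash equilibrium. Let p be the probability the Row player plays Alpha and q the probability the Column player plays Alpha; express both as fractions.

In a mixed NE each player is indifferent between their pure strategies, so the opponent's mix sets the indifference.
The Column player indifferent between Alpha and Beta: p·(-4) + (1−p)·8 = p·3 + (1−p)·2 ⟹ 8 + (-12)p = 2 + 1p ⟹ p = 6/13.
The Row player indifferent between Alpha and Beta: q·1 + (1−q)·0 = q·(-1) + (1−q)·9 ⟹ 0 + 1q = 9 + (-10)q ⟹ q = 9/11.

p = 6/13, q = 9/11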